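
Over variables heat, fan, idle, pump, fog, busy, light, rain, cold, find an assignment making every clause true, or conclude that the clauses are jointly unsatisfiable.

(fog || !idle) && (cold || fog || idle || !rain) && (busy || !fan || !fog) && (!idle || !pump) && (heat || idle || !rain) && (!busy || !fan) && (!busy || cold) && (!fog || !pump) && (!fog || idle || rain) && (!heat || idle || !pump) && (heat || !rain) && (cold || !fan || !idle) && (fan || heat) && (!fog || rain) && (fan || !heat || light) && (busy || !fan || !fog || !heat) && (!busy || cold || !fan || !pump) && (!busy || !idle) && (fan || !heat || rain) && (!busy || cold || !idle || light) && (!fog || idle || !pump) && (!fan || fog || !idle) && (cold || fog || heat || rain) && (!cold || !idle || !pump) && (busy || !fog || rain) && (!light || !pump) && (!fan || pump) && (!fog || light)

Set heat = True.
Try fan = True:
  (!busy || !fan) forces busy = False.
  (busy || !fan || !fog) forces fog = False.
  (fog || !idle) forces idle = False.
  (!heat || idle || !pump) forces pump = False.
  clause (!fan || pump) is falsified — backtrack.
So fan = False.
  then (fan || !heat || light) forces light = True.
  then (fan || !heat || rain) forces rain = True.
  then (!light || !pump) forces pump = False.
Set idle = False.
Set fog = False.
  then (cold || fog || idle || !rain) forces cold = True.
Set busy = True.
All clauses satisfied.

heat: True, fan: False, idle: False, pump: False, fog: False, busy: True, light: True, rain: True, cold: True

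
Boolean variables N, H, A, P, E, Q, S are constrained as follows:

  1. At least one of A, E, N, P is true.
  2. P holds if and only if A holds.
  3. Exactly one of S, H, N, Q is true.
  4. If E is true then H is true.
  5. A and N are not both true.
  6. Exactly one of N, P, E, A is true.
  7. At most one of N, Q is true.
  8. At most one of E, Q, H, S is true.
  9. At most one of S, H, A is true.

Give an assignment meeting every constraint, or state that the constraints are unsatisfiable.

N: True; H: False; A: False; P: False; E: False; Q: False; S: False

  (1) {A, E, N, P}: 1 true — at least one ✓
  (2) P=F, A=F — same ✓
  (3) {S, H, N, Q}: 1 true — exactly one ✓
  (4) E=F ⇒ H: vacuous ✓
  (5) A=F, N=T — not both ✓
  (6) {N, P, E, A}: 1 true — exactly one ✓
  (7) {N, Q}: 1 true — at most one ✓
  (8) {E, Q, H, S}: 0 true — at most one ✓
  (9) {S, H, A}: 0 true — at most one ✓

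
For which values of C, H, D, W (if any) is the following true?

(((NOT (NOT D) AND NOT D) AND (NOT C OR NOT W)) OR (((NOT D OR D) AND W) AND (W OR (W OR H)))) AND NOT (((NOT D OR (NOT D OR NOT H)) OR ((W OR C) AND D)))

Unsatisfiable — no assignment works.

Case D = True: the formula simplifies to (W AND (W OR (W OR H))) AND NOT ((NOT H OR (W OR C))).
  W = True: the conjunct NOT ((NOT H OR (W OR C))) becomes NOT ((NOT H OR True)) = False.
  W = False: the conjunct W is False.
Case D = False: the conjunct NOT (((NOT D OR (NOT D OR NOT H)) OR ((W OR C) AND D))) becomes NOT ((True OR False)) = False.
Both cases fail — unsatisfiable.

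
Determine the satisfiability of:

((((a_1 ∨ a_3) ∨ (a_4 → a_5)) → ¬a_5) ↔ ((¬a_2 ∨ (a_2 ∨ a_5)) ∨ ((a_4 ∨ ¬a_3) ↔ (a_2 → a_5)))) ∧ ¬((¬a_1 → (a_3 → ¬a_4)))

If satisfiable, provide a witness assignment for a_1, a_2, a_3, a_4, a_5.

a_1=F; a_2=F; a_3=T; a_4=T; a_5=F

  (((a_1 ∨ a_3) ∨ (a_4 → a_5)) → ¬a_5) ↔ ((¬a_2 ∨ (a_2 ∨ a_5)) ∨ ((a_4 ∨ ¬a_3) ↔ (a_2 → a_5))) = True
    ((a_1 ∨ a_3) ∨ (a_4 → a_5)) → ¬a_5 = True
      (a_1 ∨ a_3) ∨ (a_4 → a_5) = True
        a_1 ∨ a_3 = True
        a_4 → a_5 = False
      ¬a_5 = True
    (¬a_2 ∨ (a_2 ∨ a_5)) ∨ ((a_4 ∨ ¬a_3) ↔ (a_2 → a_5)) = True
      ¬a_2 ∨ (a_2 ∨ a_5) = True
        ¬a_2 = True
        a_2 ∨ a_5 = False
      (a_4 ∨ ¬a_3) ↔ (a_2 → a_5) = True
        a_4 ∨ ¬a_3 = True
          ¬a_3 = False
        a_2 → a_5 = True
  ¬((¬a_1 → (a_3 → ¬a_4))) = True
    ¬a_1 → (a_3 → ¬a_4) = False
      ¬a_1 = True
      a_3 → ¬a_4 = False
        ¬a_4 = False
Both conjuncts True, so the formula holds.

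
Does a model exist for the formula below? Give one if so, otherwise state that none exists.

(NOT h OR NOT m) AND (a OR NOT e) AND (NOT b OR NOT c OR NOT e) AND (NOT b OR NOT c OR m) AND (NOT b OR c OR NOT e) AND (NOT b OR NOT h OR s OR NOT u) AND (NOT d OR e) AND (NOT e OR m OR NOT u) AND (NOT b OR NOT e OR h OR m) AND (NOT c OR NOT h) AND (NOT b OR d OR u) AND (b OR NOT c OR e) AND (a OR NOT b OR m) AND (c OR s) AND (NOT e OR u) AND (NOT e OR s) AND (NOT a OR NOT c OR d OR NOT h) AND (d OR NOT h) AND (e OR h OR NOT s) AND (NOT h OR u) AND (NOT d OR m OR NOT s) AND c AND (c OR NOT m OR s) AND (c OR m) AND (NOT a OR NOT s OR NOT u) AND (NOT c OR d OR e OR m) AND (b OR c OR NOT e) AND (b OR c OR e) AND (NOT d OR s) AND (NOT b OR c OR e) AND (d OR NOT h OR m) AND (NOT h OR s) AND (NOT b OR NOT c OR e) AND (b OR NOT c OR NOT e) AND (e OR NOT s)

Case b = True:
  (c) forces c = True.
  (NOT b OR NOT c OR NOT e) forces e = False.
  Clause (NOT b OR NOT c OR e) is falsified — contradiction.
Case b = False:
  (c) forces c = True.
  (NOT c OR NOT h) forces h = False.
  (b OR NOT c OR e) forces e = True.
  Clause (b OR NOT c OR NOT e) is falsified — contradiction.
Both cases fail, so the formula is unsatisfiable.

The formula is unsatisfiable.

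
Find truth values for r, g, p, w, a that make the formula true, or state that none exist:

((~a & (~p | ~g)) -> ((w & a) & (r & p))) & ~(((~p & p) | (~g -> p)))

r=T; g=F; p=F; w=T; a=T

  (~a & (~p | ~g)) -> ((w & a) & (r & p)) = True
    ~a & (~p | ~g) = False
      ~a = False
      ~p | ~g = True
        ~p = True
        ~g = True
    (w & a) & (r & p) = False
      w & a = True
      r & p = False
  ~(((~p & p) | (~g -> p))) = True
    (~p & p) | (~g -> p) = False
      ~p & p = False
        ~p = True
      ~g -> p = False
        ~g = True
Both conjuncts True, so the formula holds.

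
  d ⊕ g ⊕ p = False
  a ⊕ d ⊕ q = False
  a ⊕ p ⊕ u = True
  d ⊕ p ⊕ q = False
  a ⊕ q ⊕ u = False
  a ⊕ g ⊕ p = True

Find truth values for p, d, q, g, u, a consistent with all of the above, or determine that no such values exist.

p = False; d = True; q = True; g = True; u = True; a = False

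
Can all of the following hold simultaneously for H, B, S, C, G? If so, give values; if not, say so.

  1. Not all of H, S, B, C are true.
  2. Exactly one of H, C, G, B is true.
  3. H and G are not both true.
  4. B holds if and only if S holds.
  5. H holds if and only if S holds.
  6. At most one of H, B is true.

H: False, B: False, S: False, C: False, G: True

  (1) {H, S, B, C}: 0/4 true — not all ✓
  (2) {H, C, G, B}: 1 true — exactly one ✓
  (3) H=F, G=T — not both ✓
  (4) B=F, S=F — same ✓
  (5) H=F, S=F — same ✓
  (6) {H, B}: 0 true — at most one ✓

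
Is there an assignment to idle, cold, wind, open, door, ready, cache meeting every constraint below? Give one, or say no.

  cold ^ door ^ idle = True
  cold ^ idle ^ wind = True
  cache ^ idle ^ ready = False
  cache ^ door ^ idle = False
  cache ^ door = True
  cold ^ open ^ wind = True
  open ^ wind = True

idle: True; cold: False; wind: False; open: True; door: False; ready: False; cache: True

cold ^ door ^ idle = F ^ F ^ T = True ✓
cold ^ idle ^ wind = F ^ T ^ F = True ✓
cache ^ idle ^ ready = T ^ T ^ F = False ✓
cache ^ door ^ idle = T ^ F ^ T = False ✓
cache ^ door = T ^ F = True ✓
cold ^ open ^ wind = F ^ T ^ F = True ✓
open ^ wind = T ^ F = True ✓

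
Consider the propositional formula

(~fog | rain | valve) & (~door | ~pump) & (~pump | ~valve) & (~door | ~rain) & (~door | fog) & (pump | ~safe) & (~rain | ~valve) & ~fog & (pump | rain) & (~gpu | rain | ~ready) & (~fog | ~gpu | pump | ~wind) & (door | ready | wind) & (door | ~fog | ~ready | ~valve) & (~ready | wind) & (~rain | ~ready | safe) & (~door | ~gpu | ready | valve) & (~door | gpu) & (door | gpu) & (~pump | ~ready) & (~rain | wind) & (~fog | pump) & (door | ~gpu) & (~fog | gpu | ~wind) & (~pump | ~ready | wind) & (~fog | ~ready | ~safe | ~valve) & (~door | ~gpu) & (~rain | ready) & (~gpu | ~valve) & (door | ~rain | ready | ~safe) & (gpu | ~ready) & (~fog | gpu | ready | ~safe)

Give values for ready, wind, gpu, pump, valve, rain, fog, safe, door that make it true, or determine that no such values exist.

The formula is unsatisfiable.

Case fog = True:
  Clause (~fog) is falsified — contradiction.
Case fog = False:
  (~door | fog) forces door = False.
  (door | gpu) forces gpu = True.
  Clause (door | ~gpu) is falsified — contradiction.
Both cases fail, so the formula is unsatisfiable.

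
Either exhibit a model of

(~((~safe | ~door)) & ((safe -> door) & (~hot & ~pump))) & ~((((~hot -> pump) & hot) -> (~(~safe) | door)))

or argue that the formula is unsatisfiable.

The formula is unsatisfiable.

Case hot = True: the conjunct ~hot is False.
Case hot = False: the conjunct ~((((~hot -> pump) & hot) -> (~(~safe) | door))) becomes ~((False -> (~(~safe) | door))) = False.
Both cases fail — unsatisfiable.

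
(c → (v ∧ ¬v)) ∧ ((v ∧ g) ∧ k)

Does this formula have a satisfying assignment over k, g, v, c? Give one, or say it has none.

k=T, g=T, v=T, c=F

  c → (v ∧ ¬v) = True
    v ∧ ¬v = False
      ¬v = False
  (v ∧ g) ∧ k = True
    v ∧ g = True
Both conjuncts True, so the formula holds.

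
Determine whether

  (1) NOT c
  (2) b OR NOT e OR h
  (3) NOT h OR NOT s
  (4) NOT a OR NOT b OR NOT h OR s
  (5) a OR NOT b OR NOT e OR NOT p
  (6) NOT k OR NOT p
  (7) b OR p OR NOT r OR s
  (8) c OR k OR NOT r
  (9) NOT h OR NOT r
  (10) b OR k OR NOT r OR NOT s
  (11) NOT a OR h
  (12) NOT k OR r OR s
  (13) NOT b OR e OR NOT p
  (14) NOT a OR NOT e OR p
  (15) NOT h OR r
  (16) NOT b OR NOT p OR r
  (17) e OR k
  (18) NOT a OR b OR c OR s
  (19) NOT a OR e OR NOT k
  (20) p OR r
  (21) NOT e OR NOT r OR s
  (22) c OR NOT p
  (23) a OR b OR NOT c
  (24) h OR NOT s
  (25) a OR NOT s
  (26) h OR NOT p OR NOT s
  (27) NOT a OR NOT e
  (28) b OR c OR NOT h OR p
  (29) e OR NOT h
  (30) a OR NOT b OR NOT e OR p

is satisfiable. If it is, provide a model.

Unit clause (NOT c) forces c = False.
In (c OR NOT p) only NOT p is left, so p = False.
In (p OR r) only r is left, so r = True.
In (c OR k OR NOT r) only k is left, so k = True.
In (NOT h OR NOT r) only NOT h is left, so h = False.
In (NOT a OR h) only NOT a is left, so a = False.
In (h OR NOT s) only NOT s is left, so s = False.
In (b OR p OR NOT r OR s) only b is left, so b = True.
In (NOT e OR NOT r OR s) only NOT e is left, so e = False.
All clauses satisfied.

c = False, h = False, r = True, k = True, e = False, a = False, b = True, s = False, p = False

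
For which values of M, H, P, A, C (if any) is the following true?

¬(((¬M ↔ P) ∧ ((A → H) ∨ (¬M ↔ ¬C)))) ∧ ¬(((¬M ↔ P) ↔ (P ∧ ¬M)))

M = True, H = False, P = False, A = True, C = False

  ¬(((¬M ↔ P) ∧ ((A → H) ∨ (¬M ↔ ¬C)))) = True
    (¬M ↔ P) ∧ ((A → H) ∨ (¬M ↔ ¬C)) = False
      ¬M ↔ P = True
        ¬M = False
      (A → H) ∨ (¬M ↔ ¬C) = False
        A → H = False
        ¬M ↔ ¬C = False
          ¬M = False
          ¬C = True
  ¬(((¬M ↔ P) ↔ (P ∧ ¬M))) = True
    (¬M ↔ P) ↔ (P ∧ ¬M) = False
      ¬M ↔ P = True
        ¬M = False
      P ∧ ¬M = False
        ¬M = False
Both conjuncts True, so the formula holds.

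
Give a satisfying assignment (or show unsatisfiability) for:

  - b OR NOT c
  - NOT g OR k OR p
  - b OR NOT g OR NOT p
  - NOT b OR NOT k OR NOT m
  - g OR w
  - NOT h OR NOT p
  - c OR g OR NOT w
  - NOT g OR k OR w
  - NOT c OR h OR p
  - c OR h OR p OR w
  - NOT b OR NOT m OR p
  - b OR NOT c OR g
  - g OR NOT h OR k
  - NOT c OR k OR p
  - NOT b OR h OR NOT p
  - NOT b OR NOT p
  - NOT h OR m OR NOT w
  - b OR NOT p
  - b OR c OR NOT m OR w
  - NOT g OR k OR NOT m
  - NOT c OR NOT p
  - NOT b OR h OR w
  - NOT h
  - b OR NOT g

Unit clause (NOT h) forces h = False.
Try b = False:
  (b OR NOT c) forces c = False.
  (b OR NOT p) forces p = False.
  (c OR h OR p OR w) forces w = True.
  (c OR g OR NOT w) forces g = True.
  clause (b OR NOT g) is falsified — backtrack.
So b = True.
  then (NOT b OR h OR NOT p) forces p = False.
  then (NOT b OR h OR w) forces w = True.
  then (NOT c OR h OR p) forces c = False.
  then (NOT b OR NOT m OR p) forces m = False.
  then (c OR g OR NOT w) forces g = True.
  then (NOT g OR k OR p) forces k = True.
All clauses satisfied.

b: True; c: False; w: True; g: True; h: False; m: False; k: True; p: False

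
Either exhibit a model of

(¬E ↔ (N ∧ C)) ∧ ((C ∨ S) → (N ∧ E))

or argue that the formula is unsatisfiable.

S=F; N=F; C=F; E=T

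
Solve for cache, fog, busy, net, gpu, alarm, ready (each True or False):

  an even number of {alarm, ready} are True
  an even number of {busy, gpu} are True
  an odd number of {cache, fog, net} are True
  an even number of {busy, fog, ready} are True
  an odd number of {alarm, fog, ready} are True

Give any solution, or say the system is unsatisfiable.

cache: True, fog: True, busy: True, net: True, gpu: True, alarm: False, ready: False

{alarm, ready}: 0 true → even ✓
{busy, gpu}: 2 true → even ✓
{cache, fog, net}: 3 true → odd ✓
{busy, fog, ready}: 2 true → even ✓
{alarm, fog, ready}: 1 true → odd ✓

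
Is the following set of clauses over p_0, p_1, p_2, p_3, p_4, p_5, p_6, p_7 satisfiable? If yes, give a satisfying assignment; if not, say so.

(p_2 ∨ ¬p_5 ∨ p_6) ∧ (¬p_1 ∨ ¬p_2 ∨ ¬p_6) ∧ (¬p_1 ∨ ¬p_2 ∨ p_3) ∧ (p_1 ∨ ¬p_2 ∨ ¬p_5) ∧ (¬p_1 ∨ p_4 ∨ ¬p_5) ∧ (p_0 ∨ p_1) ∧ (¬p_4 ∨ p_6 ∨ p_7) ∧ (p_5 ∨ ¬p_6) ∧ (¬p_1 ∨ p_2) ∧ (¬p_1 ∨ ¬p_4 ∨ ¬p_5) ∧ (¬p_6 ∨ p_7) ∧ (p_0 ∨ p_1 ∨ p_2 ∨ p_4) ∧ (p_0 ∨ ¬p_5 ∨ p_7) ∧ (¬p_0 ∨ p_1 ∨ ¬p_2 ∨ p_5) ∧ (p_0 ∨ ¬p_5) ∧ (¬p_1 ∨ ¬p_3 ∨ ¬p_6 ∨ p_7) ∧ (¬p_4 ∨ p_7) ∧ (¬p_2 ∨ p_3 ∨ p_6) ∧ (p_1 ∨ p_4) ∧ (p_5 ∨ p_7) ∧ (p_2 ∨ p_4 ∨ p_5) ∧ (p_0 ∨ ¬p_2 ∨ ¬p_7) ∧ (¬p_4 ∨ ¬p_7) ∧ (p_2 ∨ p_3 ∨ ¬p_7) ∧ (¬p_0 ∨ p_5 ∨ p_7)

p_0: True, p_1: True, p_2: True, p_3: True, p_4: False, p_5: False, p_6: False, p_7: True

Set p_0 = True.
Try p_1 = False:
  (p_1 ∨ p_4) forces p_4 = True.
  (¬p_4 ∨ p_7) forces p_7 = True.
  clause (¬p_4 ∨ ¬p_7) is falsified — backtrack.
So p_1 = True.
  then (¬p_1 ∨ p_2) forces p_2 = True.
  then (¬p_1 ∨ ¬p_2 ∨ ¬p_6) forces p_6 = False.
  then (¬p_1 ∨ ¬p_2 ∨ p_3) forces p_3 = True.
Set p_4 = False.
  then (¬p_1 ∨ p_4 ∨ ¬p_5) forces p_5 = False.
  then (p_5 ∨ p_7) forces p_7 = True.
All clauses satisfied.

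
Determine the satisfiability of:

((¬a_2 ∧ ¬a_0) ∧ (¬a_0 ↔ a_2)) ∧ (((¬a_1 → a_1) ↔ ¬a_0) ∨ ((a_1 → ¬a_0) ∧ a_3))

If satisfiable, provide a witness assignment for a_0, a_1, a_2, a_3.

The formula is unsatisfiable.

Case a_0 = True: the conjunct ¬a_0 is False.
Case a_0 = False: the formula simplifies to (¬a_2 ∧ a_2) ∧ ((¬a_1 → a_1) ∨ a_3).
  a_2 = True: the conjunct ¬a_2 is False.
  a_2 = False: the conjunct a_2 is False.
Both cases fail — unsatisfiable.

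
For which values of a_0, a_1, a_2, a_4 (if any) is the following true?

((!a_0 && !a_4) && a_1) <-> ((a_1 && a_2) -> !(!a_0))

a_0=F, a_1=T, a_2=T, a_4=T

  ((!a_0 && !a_4) && a_1) <-> ((a_1 && a_2) -> !(!a_0)) = True
    (!a_0 && !a_4) && a_1 = False
      !a_0 && !a_4 = False
        !a_0 = True
        !a_4 = False
    (a_1 && a_2) -> !(!a_0) = False
      a_1 && a_2 = True
      !(!a_0) = False
        !a_0 = True
The formula evaluates to True.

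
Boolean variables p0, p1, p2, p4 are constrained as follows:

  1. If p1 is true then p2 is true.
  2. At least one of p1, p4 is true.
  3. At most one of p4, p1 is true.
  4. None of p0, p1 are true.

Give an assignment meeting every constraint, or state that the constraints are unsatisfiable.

p0: False; p1: False; p2: True; p4: True

  (1) p1=F ⇒ p2: vacuous ✓
  (2) {p1, p4}: 1 true — at least one ✓
  (3) {p4, p1}: 1 true — at most one ✓
  (4) {p0, p1}: 0 true — none ✓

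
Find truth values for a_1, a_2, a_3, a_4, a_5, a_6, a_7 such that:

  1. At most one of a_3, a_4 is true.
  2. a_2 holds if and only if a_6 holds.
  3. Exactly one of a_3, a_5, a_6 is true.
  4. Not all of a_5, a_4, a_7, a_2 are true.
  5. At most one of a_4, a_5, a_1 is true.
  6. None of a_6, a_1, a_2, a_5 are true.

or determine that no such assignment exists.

a_1: False, a_2: False, a_3: True, a_4: False, a_5: False, a_6: False, a_7: False

  (1) {a_3, a_4}: 1 true — at most one ✓
  (2) a_2=F, a_6=F — same ✓
  (3) {a_3, a_5, a_6}: 1 true — exactly one ✓
  (4) {a_5, a_4, a_7, a_2}: 0/4 true — not all ✓
  (5) {a_4, a_5, a_1}: 0 true — at most one ✓
  (6) {a_6, a_1, a_2, a_5}: 0 true — none ✓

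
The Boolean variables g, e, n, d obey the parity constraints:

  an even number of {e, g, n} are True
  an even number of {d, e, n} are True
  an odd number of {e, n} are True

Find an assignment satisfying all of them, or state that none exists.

g = True; e = True; n = False; d = True

{e, g, n}: 2 true → even ✓
{d, e, n}: 2 true → even ✓
{e, n}: 1 true → odd ✓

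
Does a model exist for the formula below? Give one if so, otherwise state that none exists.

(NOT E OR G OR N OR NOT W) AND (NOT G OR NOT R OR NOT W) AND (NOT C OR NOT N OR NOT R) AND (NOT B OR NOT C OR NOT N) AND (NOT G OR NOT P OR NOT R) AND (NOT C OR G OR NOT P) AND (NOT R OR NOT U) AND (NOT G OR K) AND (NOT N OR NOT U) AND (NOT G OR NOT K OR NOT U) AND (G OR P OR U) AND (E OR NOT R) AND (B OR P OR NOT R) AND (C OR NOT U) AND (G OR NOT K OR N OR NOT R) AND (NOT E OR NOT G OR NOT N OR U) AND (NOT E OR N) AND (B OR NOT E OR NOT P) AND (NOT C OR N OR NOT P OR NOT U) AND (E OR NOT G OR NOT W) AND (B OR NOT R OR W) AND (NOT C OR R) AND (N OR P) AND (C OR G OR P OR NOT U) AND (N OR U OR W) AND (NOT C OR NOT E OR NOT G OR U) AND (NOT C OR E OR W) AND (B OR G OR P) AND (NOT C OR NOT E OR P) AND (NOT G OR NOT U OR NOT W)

U = False, K = False, B = False, W = False, R = False, P = True, C = False, N = True, E = False, G = False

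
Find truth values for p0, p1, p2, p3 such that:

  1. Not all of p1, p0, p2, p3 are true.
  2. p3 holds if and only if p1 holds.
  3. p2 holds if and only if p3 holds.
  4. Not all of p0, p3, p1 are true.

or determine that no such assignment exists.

p0 = True; p1 = False; p2 = False; p3 = False

  (1) {p1, p0, p2, p3}: 1/4 true — not all ✓
  (2) p3=F, p1=F — same ✓
  (3) p2=F, p3=F — same ✓
  (4) {p0, p3, p1}: 1/3 true — not all ✓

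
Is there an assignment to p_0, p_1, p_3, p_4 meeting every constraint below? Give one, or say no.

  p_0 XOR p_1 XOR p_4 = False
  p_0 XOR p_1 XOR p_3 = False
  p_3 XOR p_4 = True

Adding constraints 1, 2, 3 mod 2: every variable appears an even number of times on the left, so the left side is 0.
But the right sides sum to 1 (mod 2). 0 ≠ 1 — the system is inconsistent.

Unsatisfiable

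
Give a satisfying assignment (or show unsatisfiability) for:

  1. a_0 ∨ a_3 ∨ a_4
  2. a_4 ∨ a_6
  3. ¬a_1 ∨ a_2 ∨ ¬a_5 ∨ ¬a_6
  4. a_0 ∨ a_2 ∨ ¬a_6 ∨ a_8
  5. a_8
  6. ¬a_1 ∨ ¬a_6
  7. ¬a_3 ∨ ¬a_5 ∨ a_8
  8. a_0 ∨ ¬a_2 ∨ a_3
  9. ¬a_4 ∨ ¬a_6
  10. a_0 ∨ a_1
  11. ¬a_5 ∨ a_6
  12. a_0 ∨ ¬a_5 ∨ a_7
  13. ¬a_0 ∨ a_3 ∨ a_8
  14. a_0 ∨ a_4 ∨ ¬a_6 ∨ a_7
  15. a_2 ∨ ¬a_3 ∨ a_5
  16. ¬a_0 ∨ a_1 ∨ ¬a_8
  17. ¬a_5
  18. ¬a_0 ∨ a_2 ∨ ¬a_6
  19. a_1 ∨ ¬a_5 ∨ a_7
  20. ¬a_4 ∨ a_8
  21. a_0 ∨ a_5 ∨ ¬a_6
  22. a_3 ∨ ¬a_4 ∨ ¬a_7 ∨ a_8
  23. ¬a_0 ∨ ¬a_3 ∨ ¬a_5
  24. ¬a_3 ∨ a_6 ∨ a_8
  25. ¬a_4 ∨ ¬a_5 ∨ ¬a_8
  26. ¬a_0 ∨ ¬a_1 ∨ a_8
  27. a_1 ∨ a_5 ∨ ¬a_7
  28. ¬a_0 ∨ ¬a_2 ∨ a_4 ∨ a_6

Unit clause (a_8) forces a_8 = True.
Unit clause (¬a_5) forces a_5 = False.
Set a_0 = True.
  then (¬a_0 ∨ a_1 ∨ ¬a_8) forces a_1 = True.
  then (¬a_1 ∨ ¬a_6) forces a_6 = False.
  then (a_4 ∨ a_6) forces a_4 = True.
Set a_2 = False.
  then (a_2 ∨ ¬a_3 ∨ a_5) forces a_3 = False.
Set a_7 = False.
All clauses satisfied.

a_0: True; a_1: True; a_2: False; a_3: False; a_4: True; a_5: False; a_6: False; a_7: False; a_8: True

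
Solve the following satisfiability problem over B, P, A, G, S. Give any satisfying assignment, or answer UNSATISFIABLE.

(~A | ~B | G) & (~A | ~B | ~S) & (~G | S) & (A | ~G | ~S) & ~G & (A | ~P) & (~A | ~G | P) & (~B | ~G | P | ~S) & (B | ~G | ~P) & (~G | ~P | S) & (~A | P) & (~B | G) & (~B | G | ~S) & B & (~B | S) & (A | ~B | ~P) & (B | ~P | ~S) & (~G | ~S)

UNSATISFIABLE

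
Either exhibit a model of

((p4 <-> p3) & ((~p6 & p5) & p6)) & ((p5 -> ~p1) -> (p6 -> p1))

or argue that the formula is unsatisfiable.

Case p6 = True: the conjunct ~p6 is False.
Case p6 = False: the conjunct p6 is False.
Both cases fail — unsatisfiable.

The formula is unsatisfiable.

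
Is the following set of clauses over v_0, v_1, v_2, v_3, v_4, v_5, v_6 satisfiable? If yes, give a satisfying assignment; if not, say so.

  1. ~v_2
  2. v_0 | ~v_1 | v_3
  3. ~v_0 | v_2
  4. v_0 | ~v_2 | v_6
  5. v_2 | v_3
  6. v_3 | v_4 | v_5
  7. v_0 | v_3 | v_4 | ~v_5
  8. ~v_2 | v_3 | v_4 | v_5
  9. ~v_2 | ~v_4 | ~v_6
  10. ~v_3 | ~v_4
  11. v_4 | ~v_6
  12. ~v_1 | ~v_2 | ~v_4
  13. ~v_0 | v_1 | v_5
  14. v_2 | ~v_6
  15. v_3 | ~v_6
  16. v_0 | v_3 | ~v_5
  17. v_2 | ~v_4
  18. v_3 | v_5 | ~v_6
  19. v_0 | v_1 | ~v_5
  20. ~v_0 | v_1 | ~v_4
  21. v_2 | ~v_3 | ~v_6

Unit clause (~v_2) forces v_2 = False.
In (~v_0 | v_2) only ~v_0 is left, so v_0 = False.
In (v_2 | v_3) only v_3 is left, so v_3 = True.
In (~v_3 | ~v_4) only ~v_4 is left, so v_4 = False.
In (v_4 | ~v_6) only ~v_6 is left, so v_6 = False.
Set v_1 = True.
Set v_5 = False.
All clauses satisfied.

v_0=F, v_1=T, v_2=F, v_3=T, v_4=F, v_5=F, v_6=F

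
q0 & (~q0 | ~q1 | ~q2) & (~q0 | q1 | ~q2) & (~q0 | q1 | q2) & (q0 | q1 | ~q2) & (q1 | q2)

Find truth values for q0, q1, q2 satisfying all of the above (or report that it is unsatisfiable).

q0: True, q1: True, q2: False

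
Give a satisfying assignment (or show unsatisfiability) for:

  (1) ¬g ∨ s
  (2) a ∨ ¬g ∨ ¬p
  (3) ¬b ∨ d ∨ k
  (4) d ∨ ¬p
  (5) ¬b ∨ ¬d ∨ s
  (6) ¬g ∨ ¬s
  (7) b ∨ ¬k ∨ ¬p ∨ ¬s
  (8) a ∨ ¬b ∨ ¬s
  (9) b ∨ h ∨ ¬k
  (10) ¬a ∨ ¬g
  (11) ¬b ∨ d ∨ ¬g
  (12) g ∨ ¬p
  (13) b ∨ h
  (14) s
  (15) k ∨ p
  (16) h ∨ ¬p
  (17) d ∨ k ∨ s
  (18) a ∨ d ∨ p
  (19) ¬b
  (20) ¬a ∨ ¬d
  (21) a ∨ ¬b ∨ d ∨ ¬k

p = False; s = True; b = False; h = True; a = True; d = False; k = True; g = False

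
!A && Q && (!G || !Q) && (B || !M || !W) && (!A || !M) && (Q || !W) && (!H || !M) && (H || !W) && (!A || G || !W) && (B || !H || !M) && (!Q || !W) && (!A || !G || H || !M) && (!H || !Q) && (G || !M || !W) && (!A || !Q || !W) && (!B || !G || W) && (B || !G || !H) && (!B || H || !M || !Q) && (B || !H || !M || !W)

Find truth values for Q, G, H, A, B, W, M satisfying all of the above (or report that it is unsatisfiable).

Q=T, G=F, H=F, A=F, B=F, W=F, M=T

Unit clause (!A) forces A = False.
Unit clause (Q) forces Q = True.
In (!G || !Q) only !G is left, so G = False.
In (!Q || !W) only !W is left, so W = False.
In (!H || !Q) only !H is left, so H = False.
Set B = False.
Set M = True.
All clauses satisfied.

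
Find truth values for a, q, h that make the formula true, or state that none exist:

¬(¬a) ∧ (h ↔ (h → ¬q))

a: True, q: False, h: True

  ¬(¬a) = True
    ¬a = False
  h ↔ (h → ¬q) = True
    h → ¬q = True
      ¬q = True
Both conjuncts True, so the formula holds.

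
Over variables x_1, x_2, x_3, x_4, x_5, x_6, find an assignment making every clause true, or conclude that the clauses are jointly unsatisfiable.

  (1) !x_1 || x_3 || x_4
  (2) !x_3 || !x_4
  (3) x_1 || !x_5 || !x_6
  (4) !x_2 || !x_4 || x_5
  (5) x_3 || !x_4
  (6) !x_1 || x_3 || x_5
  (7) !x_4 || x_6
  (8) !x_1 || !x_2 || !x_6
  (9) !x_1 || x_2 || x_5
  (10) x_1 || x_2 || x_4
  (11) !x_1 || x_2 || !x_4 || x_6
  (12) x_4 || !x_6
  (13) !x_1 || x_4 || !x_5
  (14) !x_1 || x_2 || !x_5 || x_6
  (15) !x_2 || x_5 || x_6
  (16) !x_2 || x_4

UNSATISFIABLE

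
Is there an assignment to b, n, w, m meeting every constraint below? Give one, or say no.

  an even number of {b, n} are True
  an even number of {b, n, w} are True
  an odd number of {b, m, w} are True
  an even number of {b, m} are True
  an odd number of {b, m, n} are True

The formula is unsatisfiable.

Adding constraints 1, 2, 3, 4 mod 2: every variable appears an even number of times on the left, so the left side is 0.
But the right sides sum to 1 (mod 2). 0 ≠ 1 — the system is inconsistent.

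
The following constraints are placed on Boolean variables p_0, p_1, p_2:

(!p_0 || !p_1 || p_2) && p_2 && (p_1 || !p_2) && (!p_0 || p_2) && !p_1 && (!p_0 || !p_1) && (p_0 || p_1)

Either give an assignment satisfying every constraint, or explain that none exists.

UNSATISFIABLE

Case p_1 = True:
  Clause (!p_1) is falsified — contradiction.
Case p_1 = False:
  (p_2) forces p_2 = True.
  Clause (p_1 || !p_2) is falsified — contradiction.
Both cases fail, so the formula is unsatisfiable.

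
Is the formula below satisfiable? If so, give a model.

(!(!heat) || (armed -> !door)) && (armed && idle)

heat = True; door = True; armed = True; idle = True

  !(!heat) || (armed -> !door) = True
    !(!heat) = True
      !heat = False
    armed -> !door = False
      !door = False
  armed && idle = True
Both conjuncts True, so the formula holds.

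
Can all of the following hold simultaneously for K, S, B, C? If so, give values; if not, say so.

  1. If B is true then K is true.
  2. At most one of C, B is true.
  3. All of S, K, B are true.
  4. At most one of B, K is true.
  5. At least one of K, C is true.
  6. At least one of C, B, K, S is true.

Unsatisfiable

Case B = True:
  (1) with B=T forces K = True.
  Constraint (4) is violated (B=T, K=T) — contradiction.
Case B = False:
  Constraint (3) is violated (B=F) — contradiction.
Both cases fail — unsatisfiable.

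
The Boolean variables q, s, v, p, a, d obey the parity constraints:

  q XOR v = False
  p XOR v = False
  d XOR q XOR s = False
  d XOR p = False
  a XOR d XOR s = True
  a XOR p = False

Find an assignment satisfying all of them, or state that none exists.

Adding constraints 1, 2, 3, 5, 6 mod 2: every variable appears an even number of times on the left, so the left side is 0.
But the right sides sum to 1 (mod 2). 0 ≠ 1 — the system is inconsistent.

The formula is unsatisfiable.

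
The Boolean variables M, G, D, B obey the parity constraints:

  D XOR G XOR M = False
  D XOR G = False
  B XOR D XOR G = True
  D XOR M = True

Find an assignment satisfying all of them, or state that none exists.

M = False, G = True, D = True, B = True

D XOR G XOR M = T XOR T XOR F = False ✓
D XOR G = T XOR T = False ✓
B XOR D XOR G = T XOR T XOR T = True ✓
D XOR M = T XOR F = True ✓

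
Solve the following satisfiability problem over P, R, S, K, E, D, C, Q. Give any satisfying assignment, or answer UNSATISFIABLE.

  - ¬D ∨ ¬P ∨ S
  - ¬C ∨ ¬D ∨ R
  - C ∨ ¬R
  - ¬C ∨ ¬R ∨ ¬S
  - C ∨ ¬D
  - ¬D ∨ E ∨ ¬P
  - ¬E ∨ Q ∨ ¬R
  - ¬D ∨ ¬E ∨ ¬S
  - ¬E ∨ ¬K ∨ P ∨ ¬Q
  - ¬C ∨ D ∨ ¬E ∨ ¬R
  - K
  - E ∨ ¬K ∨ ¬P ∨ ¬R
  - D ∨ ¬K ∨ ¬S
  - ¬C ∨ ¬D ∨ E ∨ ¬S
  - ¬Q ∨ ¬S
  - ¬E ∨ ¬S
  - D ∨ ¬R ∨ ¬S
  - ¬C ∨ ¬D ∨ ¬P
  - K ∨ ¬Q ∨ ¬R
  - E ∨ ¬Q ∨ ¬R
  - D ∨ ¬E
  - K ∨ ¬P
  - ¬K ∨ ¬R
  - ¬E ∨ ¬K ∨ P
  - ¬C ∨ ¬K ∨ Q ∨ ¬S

P = True, R = False, S = False, K = True, E = False, D = False, C = True, Q = True

Unit clause (K) forces K = True.
In (¬K ∨ ¬R) only ¬R is left, so R = False.
Set P = True.
Try S = True:
  (D ∨ ¬K ∨ ¬S) forces D = True.
  (¬C ∨ ¬D ∨ R) forces C = False.
  clause (C ∨ ¬D) is falsified — backtrack.
So S = False.
  then (¬D ∨ ¬P ∨ S) forces D = False.
  then (D ∨ ¬E) forces E = False.
Set C = True.
Set Q = True.
All clauses satisfied.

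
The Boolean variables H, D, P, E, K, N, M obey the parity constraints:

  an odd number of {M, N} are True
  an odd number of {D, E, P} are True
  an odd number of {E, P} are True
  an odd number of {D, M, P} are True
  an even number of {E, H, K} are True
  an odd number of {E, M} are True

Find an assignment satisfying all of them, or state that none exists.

Adding constraints 2, 4, 6 mod 2: every variable appears an even number of times on the left, so the left side is 0.
But the right sides sum to 1 (mod 2). 0 ≠ 1 — the system is inconsistent.

UNSATISFIABLE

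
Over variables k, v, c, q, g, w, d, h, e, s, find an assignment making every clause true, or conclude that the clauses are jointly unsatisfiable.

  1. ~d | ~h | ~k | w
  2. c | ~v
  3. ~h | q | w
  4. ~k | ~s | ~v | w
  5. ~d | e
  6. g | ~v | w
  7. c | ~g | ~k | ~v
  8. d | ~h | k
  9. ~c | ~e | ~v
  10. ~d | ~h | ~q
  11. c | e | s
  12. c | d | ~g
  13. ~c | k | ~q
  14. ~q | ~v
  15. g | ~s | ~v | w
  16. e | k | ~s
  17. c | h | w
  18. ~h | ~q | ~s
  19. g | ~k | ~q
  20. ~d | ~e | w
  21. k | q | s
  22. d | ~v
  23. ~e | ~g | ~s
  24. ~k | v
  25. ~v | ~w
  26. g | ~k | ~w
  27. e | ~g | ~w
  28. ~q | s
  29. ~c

k: False, v: False, c: False, q: True, g: False, w: True, d: False, h: False, e: True, s: True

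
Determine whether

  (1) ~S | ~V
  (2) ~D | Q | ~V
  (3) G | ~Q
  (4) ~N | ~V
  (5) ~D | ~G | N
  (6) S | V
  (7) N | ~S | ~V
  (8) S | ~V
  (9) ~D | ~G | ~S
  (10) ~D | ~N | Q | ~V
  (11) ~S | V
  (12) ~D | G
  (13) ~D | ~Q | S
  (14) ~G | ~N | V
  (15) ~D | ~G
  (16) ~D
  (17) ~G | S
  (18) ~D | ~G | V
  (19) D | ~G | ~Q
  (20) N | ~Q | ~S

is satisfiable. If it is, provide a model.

Unsatisfiable

Case V = True:
  (~S | ~V) forces S = False.
  Clause (S | ~V) is falsified — contradiction.
Case V = False:
  (S | V) forces S = True.
  Clause (~S | V) is falsified — contradiction.
Both cases fail, so the formula is unsatisfiable.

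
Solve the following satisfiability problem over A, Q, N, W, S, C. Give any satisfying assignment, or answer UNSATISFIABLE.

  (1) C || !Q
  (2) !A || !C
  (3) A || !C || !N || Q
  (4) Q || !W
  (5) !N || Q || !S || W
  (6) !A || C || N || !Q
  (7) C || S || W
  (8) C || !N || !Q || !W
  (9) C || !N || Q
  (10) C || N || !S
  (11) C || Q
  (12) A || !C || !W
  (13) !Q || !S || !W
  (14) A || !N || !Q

A: False; Q: True; N: False; W: False; S: False; C: True

Set A = False.
Set Q = True.
  then (C || !Q) forces C = True.
  then (A || !C || !W) forces W = False.
  then (A || !N || !Q) forces N = False.
Set S = False.
All clauses satisfied.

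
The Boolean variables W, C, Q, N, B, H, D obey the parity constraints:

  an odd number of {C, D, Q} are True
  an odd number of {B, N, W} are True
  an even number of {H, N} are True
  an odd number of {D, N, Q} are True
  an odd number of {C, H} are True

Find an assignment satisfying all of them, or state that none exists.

Adding constraints 1, 3, 4, 5 mod 2: every variable appears an even number of times on the left, so the left side is 0.
But the right sides sum to 1 (mod 2). 0 ≠ 1 — the system is inconsistent.

The formula is unsatisfiable.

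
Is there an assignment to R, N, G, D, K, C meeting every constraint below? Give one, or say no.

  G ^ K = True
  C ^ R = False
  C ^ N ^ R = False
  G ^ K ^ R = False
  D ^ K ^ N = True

R = True, N = False, G = True, D = True, K = False, C = True

G ^ K = T ^ F = True ✓
C ^ R = T ^ T = False ✓
C ^ N ^ R = T ^ F ^ T = False ✓
G ^ K ^ R = T ^ F ^ T = False ✓
D ^ K ^ N = T ^ F ^ F = True ✓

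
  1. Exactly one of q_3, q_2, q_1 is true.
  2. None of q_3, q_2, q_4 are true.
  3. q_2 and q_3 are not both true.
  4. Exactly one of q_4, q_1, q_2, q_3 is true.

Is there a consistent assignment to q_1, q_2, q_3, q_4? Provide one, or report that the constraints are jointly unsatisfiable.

q_1 = True; q_2 = False; q_3 = False; q_4 = False

  (1) {q_3, q_2, q_1}: 1 true — exactly one ✓
  (2) {q_3, q_2, q_4}: 0 true — none ✓
  (3) q_2=F, q_3=F — not both ✓
  (4) {q_4, q_1, q_2, q_3}: 1 true — exactly one ✓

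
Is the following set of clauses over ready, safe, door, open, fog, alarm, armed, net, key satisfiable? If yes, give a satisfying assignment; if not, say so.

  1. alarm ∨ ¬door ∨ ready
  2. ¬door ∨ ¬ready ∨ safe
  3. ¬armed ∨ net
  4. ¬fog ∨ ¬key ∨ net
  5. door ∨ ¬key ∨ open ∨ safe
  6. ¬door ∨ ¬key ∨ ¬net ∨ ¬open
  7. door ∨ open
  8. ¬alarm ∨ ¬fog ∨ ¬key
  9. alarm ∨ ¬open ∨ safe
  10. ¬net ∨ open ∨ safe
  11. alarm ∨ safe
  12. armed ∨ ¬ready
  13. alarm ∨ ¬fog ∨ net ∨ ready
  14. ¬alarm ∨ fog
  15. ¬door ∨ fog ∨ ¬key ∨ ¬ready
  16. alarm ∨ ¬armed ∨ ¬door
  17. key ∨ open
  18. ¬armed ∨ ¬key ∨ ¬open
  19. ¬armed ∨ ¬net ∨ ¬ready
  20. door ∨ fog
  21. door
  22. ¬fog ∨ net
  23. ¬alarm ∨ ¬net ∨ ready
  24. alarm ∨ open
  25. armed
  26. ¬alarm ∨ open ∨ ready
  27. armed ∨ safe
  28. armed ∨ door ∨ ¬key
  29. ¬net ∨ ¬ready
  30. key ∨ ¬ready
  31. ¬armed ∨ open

UNSATISFIABLE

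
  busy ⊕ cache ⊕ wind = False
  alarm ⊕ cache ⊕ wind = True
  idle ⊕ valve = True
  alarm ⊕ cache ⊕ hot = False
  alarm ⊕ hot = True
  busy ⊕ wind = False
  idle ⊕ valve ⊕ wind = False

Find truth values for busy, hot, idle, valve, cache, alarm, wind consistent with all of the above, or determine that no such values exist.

Adding constraints 1, 4, 5, 6 mod 2: every variable appears an even number of times on the left, so the left side is 0.
But the right sides sum to 1 (mod 2). 0 ≠ 1 — the system is inconsistent.

Unsatisfiable — no assignment works.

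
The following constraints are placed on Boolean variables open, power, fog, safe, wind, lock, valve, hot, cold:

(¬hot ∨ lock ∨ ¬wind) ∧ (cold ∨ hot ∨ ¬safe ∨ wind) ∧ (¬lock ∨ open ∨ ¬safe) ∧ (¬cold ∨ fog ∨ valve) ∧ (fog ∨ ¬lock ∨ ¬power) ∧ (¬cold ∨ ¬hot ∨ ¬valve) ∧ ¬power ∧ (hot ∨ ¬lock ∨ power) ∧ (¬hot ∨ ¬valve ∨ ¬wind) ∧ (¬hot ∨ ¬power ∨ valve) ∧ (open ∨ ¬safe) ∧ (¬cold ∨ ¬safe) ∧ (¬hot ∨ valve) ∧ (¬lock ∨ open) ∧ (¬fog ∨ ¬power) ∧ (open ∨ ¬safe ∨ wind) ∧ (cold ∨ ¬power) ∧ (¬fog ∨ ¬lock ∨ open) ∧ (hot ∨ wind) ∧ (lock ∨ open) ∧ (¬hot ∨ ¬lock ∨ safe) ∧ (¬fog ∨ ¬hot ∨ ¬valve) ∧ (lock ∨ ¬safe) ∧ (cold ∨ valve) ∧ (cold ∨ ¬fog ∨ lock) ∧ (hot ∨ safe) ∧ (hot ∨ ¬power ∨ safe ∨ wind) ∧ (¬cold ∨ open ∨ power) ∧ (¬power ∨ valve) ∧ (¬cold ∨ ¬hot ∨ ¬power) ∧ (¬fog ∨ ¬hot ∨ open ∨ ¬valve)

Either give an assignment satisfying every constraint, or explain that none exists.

Unit clause (¬power) forces power = False.
Try open = False:
  (open ∨ ¬safe) forces safe = False.
  (¬lock ∨ open) forces lock = False.
  clause (lock ∨ open) is falsified — backtrack.
So open = True.
Set fog = False.
Set safe = False.
  then (hot ∨ safe) forces hot = True.
  then (¬hot ∨ valve) forces valve = True.
  then (¬hot ∨ ¬lock ∨ safe) forces lock = False.
  then (¬hot ∨ lock ∨ ¬wind) forces wind = False.
  then (¬cold ∨ ¬hot ∨ ¬valve) forces cold = False.
All clauses satisfied.

open: True, power: False, fog: False, safe: False, wind: False, lock: False, valve: True, hot: True, cold: False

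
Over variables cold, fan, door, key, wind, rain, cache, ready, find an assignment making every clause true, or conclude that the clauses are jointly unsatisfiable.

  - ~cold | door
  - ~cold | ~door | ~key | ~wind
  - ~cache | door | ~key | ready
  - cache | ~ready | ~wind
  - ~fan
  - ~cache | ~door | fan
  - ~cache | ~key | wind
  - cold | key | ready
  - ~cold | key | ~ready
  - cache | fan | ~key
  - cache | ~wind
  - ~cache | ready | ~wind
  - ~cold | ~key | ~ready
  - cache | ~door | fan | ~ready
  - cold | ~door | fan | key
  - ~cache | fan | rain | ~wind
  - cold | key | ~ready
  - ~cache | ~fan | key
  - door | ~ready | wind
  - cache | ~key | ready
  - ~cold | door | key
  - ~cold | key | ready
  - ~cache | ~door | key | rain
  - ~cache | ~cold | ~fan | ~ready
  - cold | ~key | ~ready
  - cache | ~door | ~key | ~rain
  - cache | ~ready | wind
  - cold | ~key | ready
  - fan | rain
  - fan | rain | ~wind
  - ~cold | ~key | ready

UNSATISFIABLE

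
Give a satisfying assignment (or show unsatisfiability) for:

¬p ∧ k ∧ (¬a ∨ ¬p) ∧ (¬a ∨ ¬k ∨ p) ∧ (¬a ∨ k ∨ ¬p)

a = False; p = False; k = True

Unit clause (¬p) forces p = False.
Unit clause (k) forces k = True.
In (¬a ∨ ¬k ∨ p) only ¬a is left, so a = False.
Check each clause:
  (¬p): ¬p holds.
  (k): k holds.
  (¬a ∨ ¬p): ¬a holds.
  (¬a ∨ ¬k ∨ p): ¬a holds.
  (¬a ∨ k ∨ ¬p): ¬a holds.
All clauses satisfied.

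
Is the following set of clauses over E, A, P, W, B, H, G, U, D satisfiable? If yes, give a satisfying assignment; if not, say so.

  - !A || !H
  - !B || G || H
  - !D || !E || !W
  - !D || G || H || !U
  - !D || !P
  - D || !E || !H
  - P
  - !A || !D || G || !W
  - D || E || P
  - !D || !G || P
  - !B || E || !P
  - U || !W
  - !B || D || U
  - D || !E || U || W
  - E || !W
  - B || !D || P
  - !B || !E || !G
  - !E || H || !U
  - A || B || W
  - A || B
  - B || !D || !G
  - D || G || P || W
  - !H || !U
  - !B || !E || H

E = False, A = True, P = True, W = False, B = False, H = False, G = True, U = True, D = False

Unit clause (P) forces P = True.
In (!D || !P) only !D is left, so D = False.
Try E = True:
  (D || !E || !H) forces H = False.
  (!E || H || !U) forces U = False.
  (U || !W) forces W = False.
  clause (D || !E || U || W) is falsified — backtrack.
So E = False.
  then (!B || E || !P) forces B = False.
  then (E || !W) forces W = False.
  then (A || B || W) forces A = True.
  then (!A || !H) forces H = False.
Set G = True.
Set U = True.
All clauses satisfied.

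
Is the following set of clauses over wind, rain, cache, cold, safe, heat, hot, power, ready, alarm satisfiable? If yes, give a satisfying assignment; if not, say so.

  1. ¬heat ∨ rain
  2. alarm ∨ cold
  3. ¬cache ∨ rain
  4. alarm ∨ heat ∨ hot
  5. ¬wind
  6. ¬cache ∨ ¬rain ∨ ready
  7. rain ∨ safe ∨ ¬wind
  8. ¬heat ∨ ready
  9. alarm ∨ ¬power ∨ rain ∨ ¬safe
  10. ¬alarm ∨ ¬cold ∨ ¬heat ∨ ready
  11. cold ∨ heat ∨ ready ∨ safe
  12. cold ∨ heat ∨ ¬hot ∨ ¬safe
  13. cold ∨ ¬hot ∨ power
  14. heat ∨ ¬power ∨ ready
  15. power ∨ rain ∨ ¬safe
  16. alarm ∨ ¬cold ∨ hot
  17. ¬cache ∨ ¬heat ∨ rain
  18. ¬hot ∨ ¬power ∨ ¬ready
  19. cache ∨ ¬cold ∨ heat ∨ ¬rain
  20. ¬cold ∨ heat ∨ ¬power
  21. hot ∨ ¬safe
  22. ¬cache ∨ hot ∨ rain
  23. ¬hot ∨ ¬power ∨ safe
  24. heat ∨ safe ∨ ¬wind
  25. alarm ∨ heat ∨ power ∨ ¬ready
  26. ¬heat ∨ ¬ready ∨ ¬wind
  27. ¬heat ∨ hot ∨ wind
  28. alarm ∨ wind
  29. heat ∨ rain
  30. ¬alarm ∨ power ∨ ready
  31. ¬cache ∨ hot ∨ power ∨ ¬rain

wind = False, rain = True, cache = True, cold = False, safe = False, heat = False, hot = False, power = True, ready = True, alarm = True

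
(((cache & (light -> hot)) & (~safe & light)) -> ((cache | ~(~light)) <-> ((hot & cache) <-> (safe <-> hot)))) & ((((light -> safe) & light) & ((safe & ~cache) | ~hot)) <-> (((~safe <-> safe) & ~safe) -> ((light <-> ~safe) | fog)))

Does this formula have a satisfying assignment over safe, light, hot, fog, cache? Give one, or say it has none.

safe = True, light = True, hot = True, fog = True, cache = False

  ((cache & (light -> hot)) & (~safe & light)) -> ((cache | ~(~light)) <-> ((hot & cache) <-> (safe <-> hot))) = True
    (cache & (light -> hot)) & (~safe & light) = False
      cache & (light -> hot) = False
        light -> hot = True
      ~safe & light = False
        ~safe = False
    (cache | ~(~light)) <-> ((hot & cache) <-> (safe <-> hot)) = False
      cache | ~(~light) = True
        ~(~light) = True
          ~light = False
      (hot & cache) <-> (safe <-> hot) = False
        hot & cache = False
        safe <-> hot = True
  (((light -> safe) & light) & ((safe & ~cache) | ~hot)) <-> (((~safe <-> safe) & ~safe) -> ((light <-> ~safe) | fog)) = True
    ((light -> safe) & light) & ((safe & ~cache) | ~hot) = True
      (light -> safe) & light = True
        light -> safe = True
      (safe & ~cache) | ~hot = True
        safe & ~cache = True
          ~cache = True
        ~hot = False
    ((~safe <-> safe) & ~safe) -> ((light <-> ~safe) | fog) = True
      (~safe <-> safe) & ~safe = False
        ~safe <-> safe = False
          ~safe = False
        ~safe = False
      (light <-> ~safe) | fog = True
        light <-> ~safe = False
          ~safe = False
Both conjuncts True, so the formula holds.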